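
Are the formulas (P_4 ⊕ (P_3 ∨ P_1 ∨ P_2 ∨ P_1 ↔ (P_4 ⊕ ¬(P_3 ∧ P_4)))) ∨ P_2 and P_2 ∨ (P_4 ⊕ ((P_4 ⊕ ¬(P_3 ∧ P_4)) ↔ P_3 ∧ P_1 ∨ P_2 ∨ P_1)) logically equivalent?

not equivalent

P_1 | P_2 | P_3 | P_4 || φ | ψ
 0  |  0  |  0  |  0  || 0 | 0
 0  |  0  |  0  |  1  || 0 | 0
 0  |  0  |  1  |  0  || 1 | 0
 0  |  0  |  1  |  1  || 0 | 1
 0  |  1  |  0  |  0  || 1 | 1
 0  |  1  |  0  |  1  || 1 | 1
 0  |  1  |  1  |  0  || 1 | 1
 0  |  1  |  1  |  1  || 1 | 1
 1  |  0  |  0  |  0  || 1 | 1
 1  |  0  |  0  |  1  || 1 | 1
 1  |  0  |  1  |  0  || 1 | 1
 1  |  0  |  1  |  1  || 0 | 0
 1  |  1  |  0  |  0  || 1 | 1
 1  |  1  |  0  |  1  || 1 | 1
 1  |  1  |  1  |  0  || 1 | 1
 1  |  1  |  1  |  1  || 1 | 1
The columns differ at P_1=0, P_2=0, P_3=1, P_4=0 (φ=1, ψ=0), so they are not equivalent.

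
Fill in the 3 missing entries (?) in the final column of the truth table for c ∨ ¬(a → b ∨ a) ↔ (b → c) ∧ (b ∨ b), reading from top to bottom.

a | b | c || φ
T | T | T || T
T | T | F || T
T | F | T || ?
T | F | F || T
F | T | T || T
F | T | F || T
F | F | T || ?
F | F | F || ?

Row a=T, b=F, c=T: (c ∨ ¬(a → b ∨ a)) = T, ((b → c) ∧ (b ∨ b)) = F, so the formula = F.
Row a=F, b=F, c=T: (c ∨ ¬(a → b ∨ a)) = T, ((b → c) ∧ (b ∨ b)) = F, so the formula = F.
Row a=F, b=F, c=F: (c ∨ ¬(a → b ∨ a)) = F, ((b → c) ∧ (b ∨ b)) = F, so the formula = T.

F, F, T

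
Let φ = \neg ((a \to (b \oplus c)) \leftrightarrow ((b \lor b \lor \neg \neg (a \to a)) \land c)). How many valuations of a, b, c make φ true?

4

a  b  c  |  φ
F  F  F  |  T
F  F  T  |  F
F  T  F  |  T
F  T  T  |  F
T  F  F  |  F
T  F  T  |  F
T  T  F  |  T
T  T  T  |  T
The formula is true on 4 of the 8 rows.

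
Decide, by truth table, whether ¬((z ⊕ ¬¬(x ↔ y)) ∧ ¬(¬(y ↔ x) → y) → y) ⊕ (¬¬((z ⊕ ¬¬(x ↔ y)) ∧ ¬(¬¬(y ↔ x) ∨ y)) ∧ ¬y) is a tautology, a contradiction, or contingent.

  x   |   y   |   z   ||   φ  
False | False | False || False
False | False |  True || False
False |  True | False || False
False |  True |  True || False
 True | False | False || False
 True | False |  True || False
 True |  True | False || False
 True |  True |  True || False
Every row is False, so the formula is a contradiction.

contradiction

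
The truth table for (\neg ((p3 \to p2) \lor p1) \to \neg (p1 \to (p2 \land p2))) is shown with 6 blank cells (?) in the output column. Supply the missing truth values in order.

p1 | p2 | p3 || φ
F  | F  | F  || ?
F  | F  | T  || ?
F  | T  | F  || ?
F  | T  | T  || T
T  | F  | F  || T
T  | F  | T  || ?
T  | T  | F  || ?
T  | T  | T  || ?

T, F, T, T, T, T

Row p1=F, p2=F, p3=F: \neg ((p3 \to p2) \lor p1) = F, \neg (p1 \to (p2 \land p2)) = F, so the formula = T.
Row p1=F, p2=F, p3=T: \neg ((p3 \to p2) \lor p1) = T, \neg (p1 \to (p2 \land p2)) = F, so the formula = F.
Row p1=F, p2=T, p3=F: \neg ((p3 \to p2) \lor p1) = F, \neg (p1 \to (p2 \land p2)) = F, so the formula = T.
Row p1=T, p2=F, p3=T: \neg ((p3 \to p2) \lor p1) = F, \neg (p1 \to (p2 \land p2)) = T, so the formula = T.
Row p1=T, p2=T, p3=F: \neg ((p3 \to p2) \lor p1) = F, \neg (p1 \to (p2 \land p2)) = F, so the formula = T.
Row p1=T, p2=T, p3=T: \neg ((p3 \to p2) \lor p1) = F, \neg (p1 \to (p2 \land p2)) = F, so the formula = T.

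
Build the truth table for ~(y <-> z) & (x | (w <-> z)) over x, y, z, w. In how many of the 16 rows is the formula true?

x  y  z  w     (y <-> z)  ~(y <-> z)  (w <-> z)  (x | (w <-> z))  (~(y <-> z) & (x | (w <-> z)))
F  F  F  F         T          F           T             T                       F               
F  F  F  T         T          F           F             F                       F               
F  F  T  F         F          T           F             F                       F               
F  F  T  T         F          T           T             T                       T               
F  T  F  F         F          T           T             T                       T               
F  T  F  T         F          T           F             F                       F               
F  T  T  F         T          F           F             F                       F               
F  T  T  T         T          F           T             T                       F               
T  F  F  F         T          F           T             T                       F               
T  F  F  T         T          F           F             T                       F               
T  F  T  F         F          T           F             T                       T               
T  F  T  T         F          T           T             T                       T               
T  T  F  F         F          T           T             T                       T               
T  T  F  T         F          T           F             T                       T               
T  T  T  F         T          F           F             T                       F               
T  T  T  T         T          F           T             T                       F               
The formula is true on 6 of the 16 rows.

6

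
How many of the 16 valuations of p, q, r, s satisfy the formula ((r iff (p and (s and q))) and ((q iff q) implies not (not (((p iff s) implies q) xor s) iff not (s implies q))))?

4

  p   |   q   |   r   |   s   || (s and q) | (p and (s and q)) | (r iff (p and (s and q))) | (q iff q) | (p iff s) | ((p iff s) implies q) | (s implies q) | not (s implies q) |   φ  
False | False | False | False ||   False   |       False       |            True           |    True   |    True   |         False         |      True     |       False       |  True
False | False | False |  True ||   False   |       False       |            True           |    True   |   False   |          True         |     False     |        True       | False
False | False |  True | False ||   False   |       False       |           False           |    True   |    True   |         False         |      True     |       False       | False
False | False |  True |  True ||   False   |       False       |           False           |    True   |   False   |          True         |     False     |        True       | False
False |  True | False | False ||   False   |       False       |            True           |    True   |    True   |          True         |      True     |       False       | False
False |  True | False |  True ||    True   |       False       |            True           |    True   |   False   |          True         |      True     |       False       |  True
False |  True |  True | False ||   False   |       False       |           False           |    True   |    True   |          True         |      True     |       False       | False
False |  True |  True |  True ||    True   |       False       |           False           |    True   |   False   |          True         |      True     |       False       | False
 True | False | False | False ||   False   |       False       |            True           |    True   |   False   |          True         |      True     |       False       | False
 True | False | False |  True ||   False   |       False       |            True           |    True   |    True   |         False         |     False     |        True       |  True
 True | False |  True | False ||   False   |       False       |           False           |    True   |   False   |          True         |      True     |       False       | False
 True | False |  True |  True ||   False   |       False       |           False           |    True   |    True   |         False         |     False     |        True       | False
 True |  True | False | False ||   False   |       False       |            True           |    True   |   False   |          True         |      True     |       False       | False
 True |  True | False |  True ||    True   |        True       |           False           |    True   |    True   |          True         |      True     |       False       | False
 True |  True |  True | False ||   False   |       False       |           False           |    True   |   False   |          True         |      True     |       False       | False
 True |  True |  True |  True ||    True   |        True       |            True           |    True   |    True   |          True         |      True     |       False       |  True
The formula is true on 4 of the 16 rows.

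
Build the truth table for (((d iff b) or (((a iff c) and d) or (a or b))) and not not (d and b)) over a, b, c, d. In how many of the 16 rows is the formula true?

  a      b      c      d    |  (d iff b)  (a iff c)  ((a iff c) and d)  (a or b)  (d and b)  not (d and b)  not not (d and b)    φ  
 True   True   True   True  |     True       True           True          True       True        False             True         True
 True   True   True  False  |    False       True          False          True      False         True            False        False
 True   True  False   True  |     True      False          False          True       True        False             True         True
 True   True  False  False  |    False      False          False          True      False         True            False        False
 True  False   True   True  |    False       True           True          True      False         True            False        False
 True  False   True  False  |     True       True          False          True      False         True            False        False
 True  False  False   True  |    False      False          False          True      False         True            False        False
 True  False  False  False  |     True      False          False          True      False         True            False        False
False   True   True   True  |     True      False          False          True       True        False             True         True
False   True   True  False  |    False      False          False          True      False         True            False        False
False   True  False   True  |     True       True           True          True       True        False             True         True
False   True  False  False  |    False       True          False          True      False         True            False        False
False  False   True   True  |    False      False          False         False      False         True            False        False
False  False   True  False  |     True      False          False         False      False         True            False        False
False  False  False   True  |    False       True           True         False      False         True            False        False
False  False  False  False  |     True       True          False         False      False         True            False        False
The formula is true on 4 of the 16 rows.

4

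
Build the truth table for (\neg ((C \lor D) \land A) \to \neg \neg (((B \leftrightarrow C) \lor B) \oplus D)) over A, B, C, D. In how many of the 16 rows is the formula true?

A | B | C | D || φ
0 | 0 | 0 | 0 || 1
0 | 0 | 0 | 1 || 0
0 | 0 | 1 | 0 || 0
0 | 0 | 1 | 1 || 1
0 | 1 | 0 | 0 || 1
0 | 1 | 0 | 1 || 0
0 | 1 | 1 | 0 || 1
0 | 1 | 1 | 1 || 0
1 | 0 | 0 | 0 || 1
1 | 0 | 0 | 1 || 1
1 | 0 | 1 | 0 || 1
1 | 0 | 1 | 1 || 1
1 | 1 | 0 | 0 || 1
1 | 1 | 0 | 1 || 1
1 | 1 | 1 | 0 || 1
1 | 1 | 1 | 1 || 1
The formula is true on 12 of the 16 rows.

12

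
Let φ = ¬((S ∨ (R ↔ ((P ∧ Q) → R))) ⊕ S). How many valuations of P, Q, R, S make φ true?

11

P | Q | R | S || (P ∧ Q) | ((P ∧ Q) → R) | (R ↔ ((P ∧ Q) → R)) | (S ∨ (R ↔ ((P ∧ Q) → R))) | φ
1 | 1 | 1 | 1 ||    1    |       1       |          1          |             1             | 1
1 | 1 | 1 | 0 ||    1    |       1       |          1          |             1             | 0
1 | 1 | 0 | 1 ||    1    |       0       |          1          |             1             | 1
1 | 1 | 0 | 0 ||    1    |       0       |          1          |             1             | 0
1 | 0 | 1 | 1 ||    0    |       1       |          1          |             1             | 1
1 | 0 | 1 | 0 ||    0    |       1       |          1          |             1             | 0
1 | 0 | 0 | 1 ||    0    |       1       |          0          |             1             | 1
1 | 0 | 0 | 0 ||    0    |       1       |          0          |             0             | 1
0 | 1 | 1 | 1 ||    0    |       1       |          1          |             1             | 1
0 | 1 | 1 | 0 ||    0    |       1       |          1          |             1             | 0
0 | 1 | 0 | 1 ||    0    |       1       |          0          |             1             | 1
0 | 1 | 0 | 0 ||    0    |       1       |          0          |             0             | 1
0 | 0 | 1 | 1 ||    0    |       1       |          1          |             1             | 1
0 | 0 | 1 | 0 ||    0    |       1       |          1          |             1             | 0
0 | 0 | 0 | 1 ||    0    |       1       |          0          |             1             | 1
0 | 0 | 0 | 0 ||    0    |       1       |          0          |             0             | 1
The formula is true on 11 of the 16 rows.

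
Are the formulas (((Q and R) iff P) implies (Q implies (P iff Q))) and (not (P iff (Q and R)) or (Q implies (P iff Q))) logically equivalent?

equivalent

P | Q | R | φ | ψ
- | - | - | - | -
1 | 1 | 1 | 1 | 1
1 | 1 | 0 | 1 | 1
1 | 0 | 1 | 1 | 1
1 | 0 | 0 | 1 | 1
0 | 1 | 1 | 1 | 1
0 | 1 | 0 | 0 | 0
0 | 0 | 1 | 1 | 1
0 | 0 | 0 | 1 | 1
The columns for φ and ψ agree on every row, so they are logically equivalent.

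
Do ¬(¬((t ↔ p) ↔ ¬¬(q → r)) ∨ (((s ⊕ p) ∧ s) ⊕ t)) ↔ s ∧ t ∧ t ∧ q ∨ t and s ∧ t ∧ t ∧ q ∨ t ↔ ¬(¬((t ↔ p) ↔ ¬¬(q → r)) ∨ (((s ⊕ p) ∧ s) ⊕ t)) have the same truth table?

p | q | r | s | t | φ | ψ
- | - | - | - | - | - | -
T | T | T | T | T | F | F
T | T | T | T | F | T | T
T | T | T | F | T | F | F
T | T | T | F | F | T | T
T | T | F | T | T | F | F
T | T | F | T | F | F | F
T | T | F | F | T | F | F
T | T | F | F | F | F | F
T | F | T | T | T | F | F
T | F | T | T | F | T | T
T | F | T | F | T | F | F
T | F | T | F | F | T | T
T | F | F | T | T | F | F
T | F | F | T | F | T | T
T | F | F | F | T | F | F
T | F | F | F | F | T | T
F | T | T | T | T | F | F
F | T | T | T | F | T | T
F | T | T | F | T | F | F
F | T | T | F | F | F | F
F | T | F | T | T | T | T
F | T | F | T | F | T | T
F | T | F | F | T | F | F
F | T | F | F | F | T | T
F | F | T | T | T | F | F
F | F | T | T | F | T | T
F | F | T | F | T | F | F
F | F | T | F | F | F | F
F | F | F | T | T | F | F
F | F | F | T | F | T | T
F | F | F | F | T | F | F
F | F | F | F | F | F | F
The columns for φ and ψ agree on every row, so they are logically equivalent.

equivalent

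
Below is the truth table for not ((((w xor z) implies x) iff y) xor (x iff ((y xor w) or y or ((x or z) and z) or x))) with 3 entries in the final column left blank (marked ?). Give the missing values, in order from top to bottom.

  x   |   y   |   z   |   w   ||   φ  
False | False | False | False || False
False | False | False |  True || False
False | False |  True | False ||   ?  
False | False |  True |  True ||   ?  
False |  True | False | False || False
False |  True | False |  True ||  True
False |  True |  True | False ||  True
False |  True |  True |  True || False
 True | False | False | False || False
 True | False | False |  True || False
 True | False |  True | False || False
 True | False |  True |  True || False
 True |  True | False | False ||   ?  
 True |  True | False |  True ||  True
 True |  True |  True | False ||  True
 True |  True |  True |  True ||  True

False, True, True

Row 3: (((w xor z) implies x) iff y) = True, (x iff ((y xor w) or y or ((x or z) and z) or x)) = False, ((((w xor z) implies x) iff y) xor (x iff ((y xor w) or y or ((x or z) and z) or x))) = True, so the formula = False.
Row 4: (((w xor z) implies x) iff y) = False, (x iff ((y xor w) or y or ((x or z) and z) or x)) = False, ((((w xor z) implies x) iff y) xor (x iff ((y xor w) or y or ((x or z) and z) or x))) = False, so the formula = True.
Row 13: (((w xor z) implies x) iff y) = True, (x iff ((y xor w) or y or ((x or z) and z) or x)) = True, ((((w xor z) implies x) iff y) xor (x iff ((y xor w) or y or ((x or z) and z) or x))) = False, so the formula = True.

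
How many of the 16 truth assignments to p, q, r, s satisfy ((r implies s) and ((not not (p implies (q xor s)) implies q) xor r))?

p | q | r | s || (r implies s) | (q xor s) | (p implies (q xor s)) | not (p implies (q xor s)) | φ
F | F | F | F ||       T       |     F     |           T           |             F             | F
F | F | F | T ||       T       |     T     |           T           |             F             | F
F | F | T | F ||       F       |     F     |           T           |             F             | F
F | F | T | T ||       T       |     T     |           T           |             F             | T
F | T | F | F ||       T       |     T     |           T           |             F             | T
F | T | F | T ||       T       |     F     |           T           |             F             | T
F | T | T | F ||       F       |     T     |           T           |             F             | F
F | T | T | T ||       T       |     F     |           T           |             F             | F
T | F | F | F ||       T       |     F     |           F           |             T             | T
T | F | F | T ||       T       |     T     |           T           |             F             | F
T | F | T | F ||       F       |     F     |           F           |             T             | F
T | F | T | T ||       T       |     T     |           T           |             F             | T
T | T | F | F ||       T       |     T     |           T           |             F             | T
T | T | F | T ||       T       |     F     |           F           |             T             | T
T | T | T | F ||       F       |     T     |           T           |             F             | F
T | T | T | T ||       T       |     F     |           F           |             T             | F
The formula is true on 7 of the 16 rows.

7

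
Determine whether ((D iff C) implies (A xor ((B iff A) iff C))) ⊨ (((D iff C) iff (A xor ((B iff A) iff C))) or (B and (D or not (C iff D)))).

A | B | C | D | φ | ψ
- | - | - | - | - | -
T | T | T | T | F | T
T | T | T | F | T | T
T | T | F | T | T | T
T | T | F | F | T | T
T | F | T | T | T | T
T | F | T | F | T | F
T | F | F | T | T | T
T | F | F | F | F | F
F | T | T | T | F | T
F | T | T | F | T | T
F | T | F | T | T | T
F | T | F | F | T | T
F | F | T | T | T | T
F | F | T | F | T | F
F | F | F | T | T | T
F | F | F | F | F | F
At A=T, B=F, C=T, D=F we have φ true but ψ false, so φ does not entail ψ.

no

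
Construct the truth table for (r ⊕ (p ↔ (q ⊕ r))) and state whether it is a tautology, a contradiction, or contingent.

contingent

p  q  r  |  (q ⊕ r)  (p ↔ (q ⊕ r))  (r ⊕ (p ↔ (q ⊕ r)))
1  1  1  |     0           0                 1         
1  1  0  |     1           1                 1         
1  0  1  |     1           1                 0         
1  0  0  |     0           0                 0         
0  1  1  |     0           1                 0         
0  1  0  |     1           0                 0         
0  0  1  |     1           0                 1         
0  0  0  |     0           1                 1         
4 of 8 rows are 1, so the formula is contingent.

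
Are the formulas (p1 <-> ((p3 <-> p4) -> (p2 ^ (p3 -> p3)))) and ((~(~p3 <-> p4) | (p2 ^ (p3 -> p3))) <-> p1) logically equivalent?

p1  p2  p3  p4  |  φ  ψ
1   1   1   1   |  0  1
1   1   1   0   |  1  0
1   1   0   1   |  1  0
1   1   0   0   |  0  1
1   0   1   1   |  1  1
1   0   1   0   |  1  1
1   0   0   1   |  1  1
1   0   0   0   |  1  1
0   1   1   1   |  1  0
0   1   1   0   |  0  1
0   1   0   1   |  0  1
0   1   0   0   |  1  0
0   0   1   1   |  0  0
0   0   1   0   |  0  0
0   0   0   1   |  0  0
0   0   0   0   |  0  0
The columns differ at p1=1, p2=1, p3=1, p4=1 (φ=0, ψ=1), so they are not equivalent.

not equivalent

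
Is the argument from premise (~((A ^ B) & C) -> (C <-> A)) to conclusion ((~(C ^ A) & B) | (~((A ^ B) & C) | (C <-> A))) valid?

A | B | C | φ | ψ
- | - | - | - | -
0 | 0 | 0 | 1 | 1
0 | 0 | 1 | 0 | 1
0 | 1 | 0 | 1 | 1
0 | 1 | 1 | 1 | 0
1 | 0 | 0 | 0 | 1
1 | 0 | 1 | 1 | 1
1 | 1 | 0 | 0 | 1
1 | 1 | 1 | 1 | 1
At A=0, B=1, C=1 we have φ true but ψ false, so φ does not entail ψ.

no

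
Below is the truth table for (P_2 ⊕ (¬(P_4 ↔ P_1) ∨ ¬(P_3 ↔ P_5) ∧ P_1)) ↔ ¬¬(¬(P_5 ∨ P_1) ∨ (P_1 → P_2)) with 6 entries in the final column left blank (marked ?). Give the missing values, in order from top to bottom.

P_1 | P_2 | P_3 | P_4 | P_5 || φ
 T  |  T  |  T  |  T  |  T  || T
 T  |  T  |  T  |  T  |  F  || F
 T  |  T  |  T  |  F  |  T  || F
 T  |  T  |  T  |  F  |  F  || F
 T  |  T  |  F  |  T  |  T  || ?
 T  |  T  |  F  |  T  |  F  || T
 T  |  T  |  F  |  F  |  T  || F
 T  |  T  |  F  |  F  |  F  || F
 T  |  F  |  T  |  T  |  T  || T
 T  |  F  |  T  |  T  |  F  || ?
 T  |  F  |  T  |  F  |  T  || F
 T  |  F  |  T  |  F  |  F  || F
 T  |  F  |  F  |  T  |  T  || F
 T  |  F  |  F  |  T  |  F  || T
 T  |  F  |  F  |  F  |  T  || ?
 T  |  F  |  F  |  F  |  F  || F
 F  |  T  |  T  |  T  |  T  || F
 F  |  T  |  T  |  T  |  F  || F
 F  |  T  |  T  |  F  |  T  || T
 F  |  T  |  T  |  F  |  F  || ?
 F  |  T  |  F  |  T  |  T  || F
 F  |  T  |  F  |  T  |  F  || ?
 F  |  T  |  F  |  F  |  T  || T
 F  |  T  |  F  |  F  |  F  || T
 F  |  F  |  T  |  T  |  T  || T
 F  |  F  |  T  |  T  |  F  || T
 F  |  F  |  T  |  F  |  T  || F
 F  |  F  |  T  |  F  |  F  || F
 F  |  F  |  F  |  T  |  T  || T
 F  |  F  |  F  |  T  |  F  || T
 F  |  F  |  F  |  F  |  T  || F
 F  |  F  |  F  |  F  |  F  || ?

Row P_1=T, P_2=T, P_3=F, P_4=T, P_5=T: (P_2 ⊕ (¬(P_4 ↔ P_1) ∨ ¬(P_3 ↔ P_5) ∧ P_1)) = F, ¬¬(¬(P_5 ∨ P_1) ∨ (P_1 → P_2)) = T, so the formula = F.
Row P_1=T, P_2=F, P_3=T, P_4=T, P_5=F: (P_2 ⊕ (¬(P_4 ↔ P_1) ∨ ¬(P_3 ↔ P_5) ∧ P_1)) = T, ¬¬(¬(P_5 ∨ P_1) ∨ (P_1 → P_2)) = F, so the formula = F.
Row P_1=T, P_2=F, P_3=F, P_4=F, P_5=T: (P_2 ⊕ (¬(P_4 ↔ P_1) ∨ ¬(P_3 ↔ P_5) ∧ P_1)) = T, ¬¬(¬(P_5 ∨ P_1) ∨ (P_1 → P_2)) = F, so the formula = F.
Row P_1=F, P_2=T, P_3=T, P_4=F, P_5=F: (P_2 ⊕ (¬(P_4 ↔ P_1) ∨ ¬(P_3 ↔ P_5) ∧ P_1)) = T, ¬¬(¬(P_5 ∨ P_1) ∨ (P_1 → P_2)) = T, so the formula = T.
Row P_1=F, P_2=T, P_3=F, P_4=T, P_5=F: (P_2 ⊕ (¬(P_4 ↔ P_1) ∨ ¬(P_3 ↔ P_5) ∧ P_1)) = F, ¬¬(¬(P_5 ∨ P_1) ∨ (P_1 → P_2)) = T, so the formula = F.
Row P_1=F, P_2=F, P_3=F, P_4=F, P_5=F: (P_2 ⊕ (¬(P_4 ↔ P_1) ∨ ¬(P_3 ↔ P_5) ∧ P_1)) = F, ¬¬(¬(P_5 ∨ P_1) ∨ (P_1 → P_2)) = T, so the formula = F.

F, F, F, T, F, F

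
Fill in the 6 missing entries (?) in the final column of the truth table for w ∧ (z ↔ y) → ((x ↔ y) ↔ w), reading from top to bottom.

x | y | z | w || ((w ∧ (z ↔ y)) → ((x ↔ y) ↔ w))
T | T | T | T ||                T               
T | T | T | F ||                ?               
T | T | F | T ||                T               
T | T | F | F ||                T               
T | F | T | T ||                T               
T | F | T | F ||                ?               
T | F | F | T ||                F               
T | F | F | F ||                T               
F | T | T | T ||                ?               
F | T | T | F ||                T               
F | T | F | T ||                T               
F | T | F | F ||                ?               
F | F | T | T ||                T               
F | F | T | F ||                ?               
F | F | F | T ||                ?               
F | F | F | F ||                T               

T, T, F, T, T, T

Row x=T, y=T, z=T, w=F: (w ∧ (z ↔ y)) = F, ((x ↔ y) ↔ w) = F, so ((w ∧ (z ↔ y)) → ((x ↔ y) ↔ w)) = T.
Row x=T, y=F, z=T, w=F: (w ∧ (z ↔ y)) = F, ((x ↔ y) ↔ w) = T, so ((w ∧ (z ↔ y)) → ((x ↔ y) ↔ w)) = T.
Row x=F, y=T, z=T, w=T: (w ∧ (z ↔ y)) = T, ((x ↔ y) ↔ w) = F, so ((w ∧ (z ↔ y)) → ((x ↔ y) ↔ w)) = F.
Row x=F, y=T, z=F, w=F: (w ∧ (z ↔ y)) = F, ((x ↔ y) ↔ w) = T, so ((w ∧ (z ↔ y)) → ((x ↔ y) ↔ w)) = T.
Row x=F, y=F, z=T, w=F: (w ∧ (z ↔ y)) = F, ((x ↔ y) ↔ w) = F, so ((w ∧ (z ↔ y)) → ((x ↔ y) ↔ w)) = T.
Row x=F, y=F, z=F, w=T: (w ∧ (z ↔ y)) = T, ((x ↔ y) ↔ w) = T, so ((w ∧ (z ↔ y)) → ((x ↔ y) ↔ w)) = T.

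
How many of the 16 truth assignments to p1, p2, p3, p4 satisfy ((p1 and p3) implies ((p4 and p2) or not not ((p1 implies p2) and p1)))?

p1 | p2 | p3 | p4 | (p1 and p3) | (p4 and p2) | (p1 implies p2) | ((p1 implies p2) and p1) | not ((p1 implies p2) and p1) | φ
-- | -- | -- | -- | ----------- | ----------- | --------------- | ------------------------ | ---------------------------- | -
1  | 1  | 1  | 1  |      1      |      1      |        1        |            1             |              0               | 1
1  | 1  | 1  | 0  |      1      |      0      |        1        |            1             |              0               | 1
1  | 1  | 0  | 1  |      0      |      1      |        1        |            1             |              0               | 1
1  | 1  | 0  | 0  |      0      |      0      |        1        |            1             |              0               | 1
1  | 0  | 1  | 1  |      1      |      0      |        0        |            0             |              1               | 0
1  | 0  | 1  | 0  |      1      |      0      |        0        |            0             |              1               | 0
1  | 0  | 0  | 1  |      0      |      0      |        0        |            0             |              1               | 1
1  | 0  | 0  | 0  |      0      |      0      |        0        |            0             |              1               | 1
0  | 1  | 1  | 1  |      0      |      1      |        1        |            0             |              1               | 1
0  | 1  | 1  | 0  |      0      |      0      |        1        |            0             |              1               | 1
0  | 1  | 0  | 1  |      0      |      1      |        1        |            0             |              1               | 1
0  | 1  | 0  | 0  |      0      |      0      |        1        |            0             |              1               | 1
0  | 0  | 1  | 1  |      0      |      0      |        1        |            0             |              1               | 1
0  | 0  | 1  | 0  |      0      |      0      |        1        |            0             |              1               | 1
0  | 0  | 0  | 1  |      0      |      0      |        1        |            0             |              1               | 1
0  | 0  | 0  | 0  |      0      |      0      |        1        |            0             |              1               | 1
The formula is true on 14 of the 16 rows.

14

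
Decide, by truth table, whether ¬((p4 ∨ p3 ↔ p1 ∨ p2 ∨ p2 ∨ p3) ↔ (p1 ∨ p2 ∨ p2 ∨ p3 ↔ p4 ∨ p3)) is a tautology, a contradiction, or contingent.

p1 | p2 | p3 | p4 || φ
T  | T  | T  | T  || F
T  | T  | T  | F  || F
T  | T  | F  | T  || F
T  | T  | F  | F  || F
T  | F  | T  | T  || F
T  | F  | T  | F  || F
T  | F  | F  | T  || F
T  | F  | F  | F  || F
F  | T  | T  | T  || F
F  | T  | T  | F  || F
F  | T  | F  | T  || F
F  | T  | F  | F  || F
F  | F  | T  | T  || F
F  | F  | T  | F  || F
F  | F  | F  | T  || F
F  | F  | F  | F  || F
Every row is F, so the formula is a contradiction.

contradiction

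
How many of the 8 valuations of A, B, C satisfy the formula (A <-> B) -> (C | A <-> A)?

7

A  B  C     (A <-> B)  (C | A)  ((C | A) <-> A)  ((A <-> B) -> ((C | A) <-> A))
1  1  1         1         1            1                       1               
1  1  0         1         1            1                       1               
1  0  1         0         1            1                       1               
1  0  0         0         1            1                       1               
0  1  1         0         1            0                       1               
0  1  0         0         0            1                       1               
0  0  1         1         1            0                       0               
0  0  0         1         0            1                       1               
The formula is true on 7 of the 8 rows.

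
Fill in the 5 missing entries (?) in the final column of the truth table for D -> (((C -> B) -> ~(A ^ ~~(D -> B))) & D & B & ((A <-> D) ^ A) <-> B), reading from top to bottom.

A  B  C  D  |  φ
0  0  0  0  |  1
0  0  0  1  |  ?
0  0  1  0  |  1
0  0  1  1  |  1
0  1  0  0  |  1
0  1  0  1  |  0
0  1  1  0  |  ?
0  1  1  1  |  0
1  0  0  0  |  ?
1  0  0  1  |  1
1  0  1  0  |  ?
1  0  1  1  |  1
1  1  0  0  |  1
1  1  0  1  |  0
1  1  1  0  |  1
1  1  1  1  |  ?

1, 1, 1, 1, 0

Row A=0, B=0, C=0, D=1: (((C -> B) -> ~(A ^ ~~(D -> B))) & D & B & ((A <-> D) ^ A) <-> B) = 1, so the formula = 1.
Row A=0, B=1, C=1, D=0: (((C -> B) -> ~(A ^ ~~(D -> B))) & D & B & ((A <-> D) ^ A) <-> B) = 0, so the formula = 1.
Row A=1, B=0, C=0, D=0: (((C -> B) -> ~(A ^ ~~(D -> B))) & D & B & ((A <-> D) ^ A) <-> B) = 1, so the formula = 1.
Row A=1, B=0, C=1, D=0: (((C -> B) -> ~(A ^ ~~(D -> B))) & D & B & ((A <-> D) ^ A) <-> B) = 1, so the formula = 1.
Row A=1, B=1, C=1, D=1: (((C -> B) -> ~(A ^ ~~(D -> B))) & D & B & ((A <-> D) ^ A) <-> B) = 0, so the formula = 0.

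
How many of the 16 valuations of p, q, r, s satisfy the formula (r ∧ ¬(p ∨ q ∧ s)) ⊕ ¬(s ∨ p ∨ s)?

p | q | r | s | (q ∧ s) | (p ∨ (q ∧ s)) | ¬(p ∨ (q ∧ s)) | (r ∧ ¬(p ∨ (q ∧ s))) | (s ∨ p) | ((s ∨ p) ∨ s) | ¬((s ∨ p) ∨ s) | φ
- | - | - | - | ------- | ------------- | -------------- | -------------------- | ------- | ------------- | -------------- | -
T | T | T | T |    T    |       T       |       F        |          F           |    T    |       T       |       F        | F
T | T | T | F |    F    |       T       |       F        |          F           |    T    |       T       |       F        | F
T | T | F | T |    T    |       T       |       F        |          F           |    T    |       T       |       F        | F
T | T | F | F |    F    |       T       |       F        |          F           |    T    |       T       |       F        | F
T | F | T | T |    F    |       T       |       F        |          F           |    T    |       T       |       F        | F
T | F | T | F |    F    |       T       |       F        |          F           |    T    |       T       |       F        | F
T | F | F | T |    F    |       T       |       F        |          F           |    T    |       T       |       F        | F
T | F | F | F |    F    |       T       |       F        |          F           |    T    |       T       |       F        | F
F | T | T | T |    T    |       T       |       F        |          F           |    T    |       T       |       F        | F
F | T | T | F |    F    |       F       |       T        |          T           |    F    |       F       |       T        | F
F | T | F | T |    T    |       T       |       F        |          F           |    T    |       T       |       F        | F
F | T | F | F |    F    |       F       |       T        |          F           |    F    |       F       |       T        | T
F | F | T | T |    F    |       F       |       T        |          T           |    T    |       T       |       F        | T
F | F | T | F |    F    |       F       |       T        |          T           |    F    |       F       |       T        | F
F | F | F | T |    F    |       F       |       T        |          F           |    T    |       T       |       F        | F
F | F | F | F |    F    |       F       |       T        |          F           |    F    |       F       |       T        | T
The formula is true on 3 of the 16 rows.

3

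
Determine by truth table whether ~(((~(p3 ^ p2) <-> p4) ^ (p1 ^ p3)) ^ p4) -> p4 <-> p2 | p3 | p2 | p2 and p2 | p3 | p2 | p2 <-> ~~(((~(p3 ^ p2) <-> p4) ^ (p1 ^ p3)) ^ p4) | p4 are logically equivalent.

equivalent

p1  p2  p3  p4  |  φ  ψ
1   1   1   1   |  1  1
1   1   1   0   |  0  0
1   1   0   1   |  1  1
1   1   0   0   |  0  0
1   0   1   1   |  1  1
1   0   1   0   |  1  1
1   0   0   1   |  0  0
1   0   0   0   |  0  0
0   1   1   1   |  1  1
0   1   1   0   |  1  1
0   1   0   1   |  1  1
0   1   0   0   |  1  1
0   0   1   1   |  1  1
0   0   1   0   |  0  0
0   0   0   1   |  0  0
0   0   0   0   |  1  1
The columns for φ and ψ agree on every row, so they are logically equivalent.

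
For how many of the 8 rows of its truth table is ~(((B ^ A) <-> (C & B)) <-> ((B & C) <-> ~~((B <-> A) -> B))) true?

A | B | C | φ
- | - | - | -
F | F | F | F
F | F | T | F
F | T | F | F
F | T | T | F
T | F | F | F
T | F | T | F
T | T | F | T
T | T | T | T
The formula is true on 2 of the 8 rows.

2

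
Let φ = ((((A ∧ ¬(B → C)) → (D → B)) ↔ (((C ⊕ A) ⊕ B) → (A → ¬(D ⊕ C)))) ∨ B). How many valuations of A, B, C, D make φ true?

15

A | B | C | D | φ
- | - | - | - | -
F | F | F | F | T
F | F | F | T | T
F | F | T | F | T
F | F | T | T | T
F | T | F | F | T
F | T | F | T | T
F | T | T | F | T
F | T | T | T | T
T | F | F | F | T
T | F | F | T | F
T | F | T | F | T
T | F | T | T | T
T | T | F | F | T
T | T | F | T | T
T | T | T | F | T
T | T | T | T | T
The formula is true on 15 of the 16 rows.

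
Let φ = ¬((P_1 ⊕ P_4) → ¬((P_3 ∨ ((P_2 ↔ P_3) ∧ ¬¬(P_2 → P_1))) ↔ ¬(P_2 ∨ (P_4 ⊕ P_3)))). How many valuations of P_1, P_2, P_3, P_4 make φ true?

P_1 | P_2 | P_3 | P_4 || φ
 T  |  T  |  T  |  T  || F
 T  |  T  |  T  |  F  || F
 T  |  T  |  F  |  T  || F
 T  |  T  |  F  |  F  || T
 T  |  F  |  T  |  T  || F
 T  |  F  |  T  |  F  || F
 T  |  F  |  F  |  T  || F
 T  |  F  |  F  |  F  || T
 F  |  T  |  T  |  T  || F
 F  |  T  |  T  |  F  || F
 F  |  T  |  F  |  T  || T
 F  |  T  |  F  |  F  || F
 F  |  F  |  T  |  T  || T
 F  |  F  |  T  |  F  || F
 F  |  F  |  F  |  T  || F
 F  |  F  |  F  |  F  || F
The formula is true on 4 of the 16 rows.

4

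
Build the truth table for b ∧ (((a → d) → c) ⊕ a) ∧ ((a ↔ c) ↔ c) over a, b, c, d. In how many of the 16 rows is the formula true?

a | b | c | d | (a → d) | ((a → d) → c) | (((a → d) → c) ⊕ a) | (b ∧ (((a → d) → c) ⊕ a)) | (a ↔ c) | ((a ↔ c) ↔ c) | φ
- | - | - | - | ------- | ------------- | ------------------- | ------------------------- | ------- | ------------- | -
T | T | T | T |    T    |       T       |          F          |             F             |    T    |       T       | F
T | T | T | F |    F    |       T       |          F          |             F             |    T    |       T       | F
T | T | F | T |    T    |       F       |          T          |             T             |    F    |       T       | T
T | T | F | F |    F    |       T       |          F          |             F             |    F    |       T       | F
T | F | T | T |    T    |       T       |          F          |             F             |    T    |       T       | F
T | F | T | F |    F    |       T       |          F          |             F             |    T    |       T       | F
T | F | F | T |    T    |       F       |          T          |             F             |    F    |       T       | F
T | F | F | F |    F    |       T       |          F          |             F             |    F    |       T       | F
F | T | T | T |    T    |       T       |          T          |             T             |    F    |       F       | F
F | T | T | F |    T    |       T       |          T          |             T             |    F    |       F       | F
F | T | F | T |    T    |       F       |          F          |             F             |    T    |       F       | F
F | T | F | F |    T    |       F       |          F          |             F             |    T    |       F       | F
F | F | T | T |    T    |       T       |          T          |             F             |    F    |       F       | F
F | F | T | F |    T    |       T       |          T          |             F             |    F    |       F       | F
F | F | F | T |    T    |       F       |          F          |             F             |    T    |       F       | F
F | F | F | F |    T    |       F       |          F          |             F             |    T    |       F       | F
The formula is true on 1 of the 16 rows.

1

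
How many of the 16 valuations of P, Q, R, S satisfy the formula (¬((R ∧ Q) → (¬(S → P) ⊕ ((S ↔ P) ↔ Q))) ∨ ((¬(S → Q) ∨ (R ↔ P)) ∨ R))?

P | Q | R | S | φ
- | - | - | - | -
T | T | T | T | T
T | T | T | F | T
T | T | F | T | F
T | T | F | F | F
T | F | T | T | T
T | F | T | F | T
T | F | F | T | T
T | F | F | F | F
F | T | T | T | T
F | T | T | F | T
F | T | F | T | T
F | T | F | F | T
F | F | T | T | T
F | F | T | F | T
F | F | F | T | T
F | F | F | F | T
The formula is true on 13 of the 16 rows.

13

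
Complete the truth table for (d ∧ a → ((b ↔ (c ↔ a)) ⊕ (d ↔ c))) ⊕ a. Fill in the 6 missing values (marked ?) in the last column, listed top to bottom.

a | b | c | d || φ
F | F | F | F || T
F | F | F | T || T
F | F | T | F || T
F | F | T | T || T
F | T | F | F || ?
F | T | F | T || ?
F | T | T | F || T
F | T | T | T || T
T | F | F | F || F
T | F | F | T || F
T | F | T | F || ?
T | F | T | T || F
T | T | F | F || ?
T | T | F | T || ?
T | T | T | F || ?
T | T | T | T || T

T, T, F, F, T, F

Row a=F, b=T, c=F, d=F: (d ∧ a → ((b ↔ (c ↔ a)) ⊕ (d ↔ c))) = T, so the formula = T.
Row a=F, b=T, c=F, d=T: (d ∧ a → ((b ↔ (c ↔ a)) ⊕ (d ↔ c))) = T, so the formula = T.
Row a=T, b=F, c=T, d=F: (d ∧ a → ((b ↔ (c ↔ a)) ⊕ (d ↔ c))) = T, so the formula = F.
Row a=T, b=T, c=F, d=F: (d ∧ a → ((b ↔ (c ↔ a)) ⊕ (d ↔ c))) = T, so the formula = F.
Row a=T, b=T, c=F, d=T: (d ∧ a → ((b ↔ (c ↔ a)) ⊕ (d ↔ c))) = F, so the formula = T.
Row a=T, b=T, c=T, d=F: (d ∧ a → ((b ↔ (c ↔ a)) ⊕ (d ↔ c))) = T, so the formula = F.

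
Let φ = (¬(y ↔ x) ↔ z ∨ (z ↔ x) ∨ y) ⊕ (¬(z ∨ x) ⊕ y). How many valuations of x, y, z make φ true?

5

  x   |   y   |   z   || (y ↔ x) | ¬(y ↔ x) | (z ↔ x) | (z ∨ (z ↔ x) ∨ y) | (z ∨ x) | ¬(z ∨ x) | (¬(z ∨ x) ⊕ y) |   φ  
 True |  True |  True ||   True  |  False   |   True  |        True       |   True  |  False   |      True      |  True
 True |  True | False ||   True  |  False   |  False  |        True       |   True  |  False   |      True      |  True
 True | False |  True ||  False  |   True   |   True  |        True       |   True  |  False   |     False      |  True
 True | False | False ||  False  |   True   |  False  |       False       |   True  |  False   |     False      | False
False |  True |  True ||  False  |   True   |  False  |        True       |   True  |  False   |      True      | False
False |  True | False ||  False  |   True   |   True  |        True       |  False  |   True   |     False      |  True
False | False |  True ||   True  |  False   |  False  |        True       |   True  |  False   |     False      | False
False | False | False ||   True  |  False   |   True  |        True       |  False  |   True   |      True      |  True
The formula is true on 5 of the 8 rows.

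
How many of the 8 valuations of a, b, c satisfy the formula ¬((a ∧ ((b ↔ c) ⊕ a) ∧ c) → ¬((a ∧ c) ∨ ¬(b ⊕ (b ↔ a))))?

1

a | b | c || (b ↔ c) | ((b ↔ c) ⊕ a) | (a ∧ ((b ↔ c) ⊕ a) ∧ c) | (a ∧ c) | (b ↔ a) | (b ⊕ (b ↔ a)) | ¬(b ⊕ (b ↔ a)) | ((a ∧ c) ∨ ¬(b ⊕ (b ↔ a))) | ¬((a ∧ c) ∨ ¬(b ⊕ (b ↔ a))) | φ
F | F | F ||    T    |       T       |            F            |    F    |    T    |       T       |       F        |             F              |              T              | F
F | F | T ||    F    |       F       |            F            |    F    |    T    |       T       |       F        |             F              |              T              | F
F | T | F ||    F    |       F       |            F            |    F    |    F    |       T       |       F        |             F              |              T              | F
F | T | T ||    T    |       T       |            F            |    F    |    F    |       T       |       F        |             F              |              T              | F
T | F | F ||    T    |       F       |            F            |    F    |    F    |       F       |       T        |             T              |              F              | F
T | F | T ||    F    |       T       |            T            |    T    |    F    |       F       |       T        |             T              |              F              | T
T | T | F ||    F    |       T       |            F            |    F    |    T    |       F       |       T        |             T              |              F              | F
T | T | T ||    T    |       F       |            F            |    T    |    T    |       F       |       T        |             T              |              F              | F
The formula is true on 1 of the 8 rows.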